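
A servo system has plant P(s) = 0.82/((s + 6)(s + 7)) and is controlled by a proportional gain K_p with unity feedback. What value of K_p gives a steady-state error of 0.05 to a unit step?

K_p = 973

Steady-state error for a unit step on this type-0 loop is 1/(1 + K_p·P(0)).
P(0) = 0.01952. Require 1/(1 + K_p·0.01952) = 0.05, so 1 + 0.01952·K_p = 20.
K_p = (20 − 1)/0.01952 = 973.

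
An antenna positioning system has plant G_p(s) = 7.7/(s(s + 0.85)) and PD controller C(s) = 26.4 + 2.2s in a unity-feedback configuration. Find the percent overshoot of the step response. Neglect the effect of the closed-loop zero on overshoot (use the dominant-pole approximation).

Forward path: (26.4 + 2.2s)·7.7/(s(s+0.85)). The closed-loop characteristic equation is s² + (0.85 + 7.7·2.2)s + 7.7·26.4 = 0.
That is s² + 17.79s + 203.3 = 0, so ω_n = 14.26 rad/s and ζ = 17.79/(2·14.26) = 0.6239.
%OS = 100·exp(−πζ/√(1−ζ²)) = 8.14%.

8.14%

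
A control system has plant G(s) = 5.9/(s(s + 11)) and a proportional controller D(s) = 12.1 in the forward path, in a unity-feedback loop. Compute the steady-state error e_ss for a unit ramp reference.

0.154

The loop has one pole at the origin (type 1). Velocity error constant K_v = lim_{s→0} s·D(s)G(s) = 12.1·5.9/11 = 6.49.
Steady-state error to a unit ramp: e_ss = 1/K_v = 0.154.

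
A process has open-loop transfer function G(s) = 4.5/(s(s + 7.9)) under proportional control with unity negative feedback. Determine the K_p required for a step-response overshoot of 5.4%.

K_p = 7.48

From %OS = 100·exp(−πζ/√(1−ζ²)) = 5.4%, ζ = −ln(0.054)/√(π²+ln²(0.054)) = 0.6806.
Characteristic equation s² + 7.9s + 4.5K_p = 0 gives ζ = 7.9/(2√(4.5K_p)).
Setting ζ = 0.6806: √(4.5K_p) = 7.9/(2·0.6806) = 5.803, so K_p = 33.68/4.5 = 7.48.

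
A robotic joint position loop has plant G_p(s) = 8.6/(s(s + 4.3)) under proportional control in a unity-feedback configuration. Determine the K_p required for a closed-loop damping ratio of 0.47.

Closed-loop characteristic equation: s² + 4.3s + K_p·8.6 = 0.
So ω_n = √(8.6K_p) and 2ζω_n = 4.3, giving ζ = 4.3/(2√(8.6K_p)).
Setting ζ = 0.47: √(8.6K_p) = 4.3/(2·0.47) = 4.574, so K_p = 20.93/8.6 = 2.43.

K_p = 2.43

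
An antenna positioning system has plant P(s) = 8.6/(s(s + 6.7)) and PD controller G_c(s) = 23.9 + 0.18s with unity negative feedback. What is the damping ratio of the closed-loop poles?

Forward path: (23.9 + 0.18s)·8.6/(s(s+6.7)). The closed-loop characteristic equation is s² + (6.7 + 8.6·0.18)s + 8.6·23.9 = 0.
That is s² + 8.248s + 205.5 = 0, so ω_n = 14.34 rad/s and ζ = 8.248/(2·14.34) = 0.2877.

ζ = 0.288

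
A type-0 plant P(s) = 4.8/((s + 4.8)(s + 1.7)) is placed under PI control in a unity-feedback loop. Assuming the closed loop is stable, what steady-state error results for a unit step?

The PI controller's integrator makes the forward path type 1, so e_ss to a step is zero.

0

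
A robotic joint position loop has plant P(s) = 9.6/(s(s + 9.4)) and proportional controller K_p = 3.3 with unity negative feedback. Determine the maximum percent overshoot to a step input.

The closed-loop denominator s² + 9.4s + 31.68 gives ω_n = √31.68 = 5.628 and ζ = 9.4/(2ω_n) = 0.835.
%OS = 100·exp(−πζ/√(1−ζ²)) = 100·exp(−π·0.835/√0.3027) = 0.85%.

0.85%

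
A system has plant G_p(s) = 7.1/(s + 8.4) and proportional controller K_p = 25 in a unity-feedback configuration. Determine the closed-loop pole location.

s = -185.9

Closed-loop transfer function: T(s) = K_p·G_p(s)/(1 + K_p·G_p(s)) = 177.5/(s + 8.4 + 177.5) = 177.5/(s + 185.9).
The closed-loop pole is at s = −185.9.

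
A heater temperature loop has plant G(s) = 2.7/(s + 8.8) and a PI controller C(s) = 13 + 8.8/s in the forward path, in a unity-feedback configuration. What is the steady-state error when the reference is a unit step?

The open loop C(s)G(s) has a pole at the origin (type 1), so the static position error constant is infinite and e_ss = 1/(1+∞) = 0.

0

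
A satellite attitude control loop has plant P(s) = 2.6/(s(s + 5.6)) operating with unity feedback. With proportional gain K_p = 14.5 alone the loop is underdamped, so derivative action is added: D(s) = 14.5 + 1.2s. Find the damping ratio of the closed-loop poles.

ζ = 0.71

Forward path: (14.5 + 1.2s)·2.6/(s(s+5.6)). The closed-loop characteristic equation is s² + (5.6 + 2.6·1.2)s + 2.6·14.5 = 0.
That is s² + 8.72s + 37.7 = 0, so ω_n = 6.14 rad/s and ζ = 8.72/(2·6.14) = 0.7101.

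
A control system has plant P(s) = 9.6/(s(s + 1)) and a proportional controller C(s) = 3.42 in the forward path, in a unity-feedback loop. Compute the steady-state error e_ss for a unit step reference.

The open loop C(s)P(s) has a pole at the origin (type 1), so the static position error constant is infinite and e_ss = 1/(1+∞) = 0.

0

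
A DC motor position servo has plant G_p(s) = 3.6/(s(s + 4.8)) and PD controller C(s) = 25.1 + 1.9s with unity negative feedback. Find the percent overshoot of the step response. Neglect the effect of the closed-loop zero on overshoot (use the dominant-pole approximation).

Forward path: (25.1 + 1.9s)·3.6/(s(s+4.8)). The closed-loop characteristic equation is s² + (4.8 + 3.6·1.9)s + 3.6·25.1 = 0.
That is s² + 11.64s + 90.36 = 0, so ω_n = 9.506 rad/s and ζ = 11.64/(2·9.506) = 0.6123.
%OS = 100·exp(−πζ/√(1−ζ²)) = 8.78%.

8.78%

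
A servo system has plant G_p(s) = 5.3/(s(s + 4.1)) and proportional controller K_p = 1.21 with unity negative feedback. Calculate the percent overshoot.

Closed-loop characteristic equation: s² + 4.1s + 6.413 = 0, so ω_n = 2.532 rad/s and ζ = 4.1/(2·2.532) = 0.8095.
%OS = 100·exp(−πζ/√(1−ζ²)) = 100·exp(−π·0.8095/√0.3447) = 1.31%.

1.31%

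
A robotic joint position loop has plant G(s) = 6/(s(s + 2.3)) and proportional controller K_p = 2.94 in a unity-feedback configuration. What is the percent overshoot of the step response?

From 1 + K_pG(s) = 0: s² + 2.3s + 17.64 = 0 ⇒ ω_n = 4.2, ζ = 0.2738.
%OS = 100·exp(−πζ/√(1−ζ²)) = 100·exp(−π·0.2738/√0.925) = 40.9%.

40.9%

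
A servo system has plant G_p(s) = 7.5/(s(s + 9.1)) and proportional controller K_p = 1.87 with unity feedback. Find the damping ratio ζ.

With unity feedback the closed-loop characteristic equation is s² + 9.1s + 1.87·7.5 = s² + 9.1s + 14.03 = 0.
Matching s² + 2ζω_n s + ω_n²: ω_n = √14.03 = 3.745 rad/s and 2ζω_n = 9.1, so ζ = 9.1/(2·3.745) = 1.21.

ζ = 1.21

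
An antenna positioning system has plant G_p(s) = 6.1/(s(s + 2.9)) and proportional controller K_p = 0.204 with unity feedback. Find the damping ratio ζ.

1 + K_p·G_p(s) = 0 gives s² + 2.9s + 1.244 = 0.
Matching s² + 2ζω_n s + ω_n²: ω_n = √1.244 = 1.116 rad/s and 2ζω_n = 2.9, so ζ = 2.9/(2·1.116) = 1.3.

ζ = 1.3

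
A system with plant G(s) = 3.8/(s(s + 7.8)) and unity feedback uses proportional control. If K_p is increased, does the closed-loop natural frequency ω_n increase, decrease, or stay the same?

increase

ω_n = √(3.8·K_p), which grows with K_p.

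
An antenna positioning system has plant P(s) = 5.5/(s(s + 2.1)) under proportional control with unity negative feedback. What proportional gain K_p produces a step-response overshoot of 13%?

K_p = 0.676

From %OS = 100·exp(−πζ/√(1−ζ²)) = 13%, ζ = −ln(0.13)/√(π²+ln²(0.13)) = 0.5446.
Characteristic equation s² + 2.1s + 5.5K_p = 0 gives ζ = 2.1/(2√(5.5K_p)).
Setting ζ = 0.5446: √(5.5K_p) = 2.1/(2·0.5446) = 1.928, so K_p = 3.717/5.5 = 0.676.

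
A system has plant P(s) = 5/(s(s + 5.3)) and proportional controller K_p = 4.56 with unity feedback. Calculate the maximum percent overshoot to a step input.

Closed-loop characteristic equation: s² + 5.3s + 22.8 = 0, so ω_n = 4.775 rad/s and ζ = 5.3/(2·4.775) = 0.555.
%OS = 100·exp(−πζ/√(1−ζ²)) = 100·exp(−π·0.555/√0.692) = 12.3%.

12.3%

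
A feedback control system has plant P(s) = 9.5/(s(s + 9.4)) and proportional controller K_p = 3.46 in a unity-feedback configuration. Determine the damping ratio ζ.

ζ = 0.82

With unity feedback the closed-loop characteristic equation is s² + 9.4s + 3.46·9.5 = s² + 9.4s + 32.87 = 0.
Matching s² + 2ζω_n s + ω_n²: ω_n = √32.87 = 5.733 rad/s and 2ζω_n = 9.4, so ζ = 9.4/(2·5.733) = 0.82.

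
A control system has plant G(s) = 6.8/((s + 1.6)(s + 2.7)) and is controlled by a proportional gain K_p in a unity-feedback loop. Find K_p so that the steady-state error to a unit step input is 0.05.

Steady-state error for a unit step on this type-0 loop is 1/(1 + K_p·G(0)).
G(0) = 1.574. Require 1/(1 + K_p·1.574) = 0.05, so 1 + 1.574·K_p = 20.
K_p = (20 − 1)/1.574 = 12.1.

K_p = 12.1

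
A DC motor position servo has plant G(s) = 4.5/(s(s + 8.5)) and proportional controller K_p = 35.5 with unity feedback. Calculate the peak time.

T_p = 0.264 s

From 1 + K_pG(s) = 0: s² + 8.5s + 159.8 = 0 ⇒ ω_n = 12.64, ζ = 0.3363.
Damped frequency ω_d = ω_n√(1−ζ²) = 11.9 rad/s, so peak time T_p = π/ω_d = 0.264 s.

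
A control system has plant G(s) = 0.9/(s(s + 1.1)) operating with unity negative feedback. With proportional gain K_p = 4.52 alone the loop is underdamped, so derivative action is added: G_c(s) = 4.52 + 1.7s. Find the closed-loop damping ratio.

ζ = 0.652

Forward path: (4.52 + 1.7s)·0.9/(s(s+1.1)). The closed-loop characteristic equation is s² + (1.1 + 0.9·1.7)s + 0.9·4.52 = 0.
That is s² + 2.63s + 4.068 = 0, so ω_n = 2.017 rad/s and ζ = 2.63/(2·2.017) = 0.652.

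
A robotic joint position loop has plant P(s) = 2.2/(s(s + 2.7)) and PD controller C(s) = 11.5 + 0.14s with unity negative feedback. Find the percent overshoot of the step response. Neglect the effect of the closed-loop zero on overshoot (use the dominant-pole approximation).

37.4%

Forward path: (11.5 + 0.14s)·2.2/(s(s+2.7)). The closed-loop characteristic equation is s² + (2.7 + 2.2·0.14)s + 2.2·11.5 = 0.
That is s² + 3.008s + 25.3 = 0, so ω_n = 5.03 rad/s and ζ = 3.008/(2·5.03) = 0.299.
%OS = 100·exp(−πζ/√(1−ζ²)) = 37.4%.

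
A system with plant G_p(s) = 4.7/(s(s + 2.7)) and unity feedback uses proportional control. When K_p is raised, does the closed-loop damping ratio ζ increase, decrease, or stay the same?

ζ = 2.7/(2√(4.7K_p)); increasing K_p raises the denominator, so ζ falls.

decrease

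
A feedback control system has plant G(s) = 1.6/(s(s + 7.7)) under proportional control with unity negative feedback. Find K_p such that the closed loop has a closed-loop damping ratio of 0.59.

K_p = 26.6

Closed-loop characteristic equation: s² + 7.7s + K_p·1.6 = 0.
So ω_n = √(1.6K_p) and 2ζω_n = 7.7, giving ζ = 7.7/(2√(1.6K_p)).
Setting ζ = 0.59: √(1.6K_p) = 7.7/(2·0.59) = 6.525, so K_p = 42.58/1.6 = 26.6.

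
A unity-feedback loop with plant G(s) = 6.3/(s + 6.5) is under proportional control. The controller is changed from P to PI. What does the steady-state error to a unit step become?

0

The integrator makes K_pos = lim_{s→0} C(s)G(s) infinite, so e_ss = 1/(1+K_pos) = 0.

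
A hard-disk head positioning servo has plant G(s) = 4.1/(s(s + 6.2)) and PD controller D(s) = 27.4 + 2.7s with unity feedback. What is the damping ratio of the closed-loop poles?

ζ = 0.815

Forward path: (27.4 + 2.7s)·4.1/(s(s+6.2)). The closed-loop characteristic equation is s² + (6.2 + 4.1·2.7)s + 4.1·27.4 = 0.
That is s² + 17.27s + 112.3 = 0, so ω_n = 10.6 rad/s and ζ = 17.27/(2·10.6) = 0.8147.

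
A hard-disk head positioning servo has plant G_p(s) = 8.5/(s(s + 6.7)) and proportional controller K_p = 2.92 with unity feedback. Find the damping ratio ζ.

ζ = 0.672

1 + K_p·G_p(s) = 0 gives s² + 6.7s + 24.82 = 0.
So ω_n² = 24.82 ⇒ ω_n = 4.982 rad/s, and ζ = 6.7/(2ω_n) = 0.672.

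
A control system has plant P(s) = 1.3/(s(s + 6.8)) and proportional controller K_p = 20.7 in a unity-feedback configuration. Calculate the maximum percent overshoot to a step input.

6.55%

From 1 + K_pP(s) = 0: s² + 6.8s + 26.91 = 0 ⇒ ω_n = 5.187, ζ = 0.6554.
%OS = 100·exp(−πζ/√(1−ζ²)) = 100·exp(−π·0.6554/√0.5704) = 6.55%.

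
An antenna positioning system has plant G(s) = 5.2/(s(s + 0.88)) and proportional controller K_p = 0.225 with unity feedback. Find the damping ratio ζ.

With unity feedback the closed-loop characteristic equation is s² + 0.88s + 0.225·5.2 = s² + 0.88s + 1.17 = 0.
Matching s² + 2ζω_n s + ω_n²: ω_n = √1.17 = 1.082 rad/s and 2ζω_n = 0.88, so ζ = 0.88/(2·1.082) = 0.407.

ζ = 0.407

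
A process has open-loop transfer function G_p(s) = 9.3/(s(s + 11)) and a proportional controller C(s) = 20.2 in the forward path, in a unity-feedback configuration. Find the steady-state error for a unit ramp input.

0.0586

The loop has one pole at the origin (type 1). Velocity error constant K_v = lim_{s→0} s·C(s)G_p(s) = 20.2·9.3/11 = 17.08.
Steady-state error to a unit ramp: e_ss = 1/K_v = 0.0586.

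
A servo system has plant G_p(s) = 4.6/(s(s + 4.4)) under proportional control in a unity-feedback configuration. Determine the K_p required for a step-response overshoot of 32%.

From %OS = 100·exp(−πζ/√(1−ζ²)) = 32%, ζ = −ln(0.32)/√(π²+ln²(0.32)) = 0.341.
Characteristic equation s² + 4.4s + 4.6K_p = 0 gives ζ = 4.4/(2√(4.6K_p)).
Setting ζ = 0.341: √(4.6K_p) = 4.4/(2·0.341) = 6.452, so K_p = 41.63/4.6 = 9.05.

K_p = 9.05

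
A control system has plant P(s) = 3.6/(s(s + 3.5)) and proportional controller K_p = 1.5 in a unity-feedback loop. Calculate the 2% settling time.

From 1 + K_pP(s) = 0: s² + 3.5s + 5.4 = 0 ⇒ ω_n = 2.324, ζ = 0.7531.
2% settling time T_s ≈ 4/(ζω_n) = 4/1.75 = 2.29 s.

T_s ≈ 2.29 s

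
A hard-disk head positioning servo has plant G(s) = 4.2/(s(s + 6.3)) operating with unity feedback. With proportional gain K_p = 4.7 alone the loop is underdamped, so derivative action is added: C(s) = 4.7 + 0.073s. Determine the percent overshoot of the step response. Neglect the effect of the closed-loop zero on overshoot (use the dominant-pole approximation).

Forward path: (4.7 + 0.073s)·4.2/(s(s+6.3)). The closed-loop characteristic equation is s² + (6.3 + 4.2·0.073)s + 4.2·4.7 = 0.
That is s² + 6.607s + 19.74 = 0, so ω_n = 4.443 rad/s and ζ = 6.607/(2·4.443) = 0.7435.
%OS = 100·exp(−πζ/√(1−ζ²)) = 3.04%.

3.04%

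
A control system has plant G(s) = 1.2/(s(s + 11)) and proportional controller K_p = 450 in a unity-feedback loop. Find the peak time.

The closed-loop denominator s² + 11s + 540 gives ω_n = √540 = 23.24 and ζ = 11/(2ω_n) = 0.2367.
Damped frequency ω_d = ω_n√(1−ζ²) = 22.58 rad/s, so peak time T_p = π/ω_d = 0.139 s.

T_p = 0.139 s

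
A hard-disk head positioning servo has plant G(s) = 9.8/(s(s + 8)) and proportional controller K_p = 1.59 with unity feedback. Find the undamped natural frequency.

The closed-loop denominator is s(s+8) + 1.59·9.8 = s² + 8s + 15.58.
So ω_n² = 15.58 ⇒ ω_n = 3.947 rad/s, and ζ = 8/(2ω_n) = 1.01.

ω_n = 3.95 rad/s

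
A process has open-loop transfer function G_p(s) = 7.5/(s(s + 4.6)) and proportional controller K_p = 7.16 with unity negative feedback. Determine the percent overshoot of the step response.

From 1 + K_pG_p(s) = 0: s² + 4.6s + 53.7 = 0 ⇒ ω_n = 7.328, ζ = 0.3139.
%OS = 100·exp(−πζ/√(1−ζ²)) = 100·exp(−π·0.3139/√0.9015) = 35.4%.

35.4%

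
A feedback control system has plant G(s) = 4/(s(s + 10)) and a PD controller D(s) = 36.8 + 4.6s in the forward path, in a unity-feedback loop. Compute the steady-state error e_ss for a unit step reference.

0

The open loop D(s)G(s) has a pole at the origin (type 1), so the static position error constant is infinite and e_ss = 1/(1+∞) = 0.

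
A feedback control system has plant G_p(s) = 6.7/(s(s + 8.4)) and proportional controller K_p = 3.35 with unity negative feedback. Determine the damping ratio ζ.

ζ = 0.887

With unity feedback the closed-loop characteristic equation is s² + 8.4s + 3.35·6.7 = s² + 8.4s + 22.45 = 0.
Matching s² + 2ζω_n s + ω_n²: ω_n = √22.45 = 4.738 rad/s and 2ζω_n = 8.4, so ζ = 8.4/(2·4.738) = 0.887.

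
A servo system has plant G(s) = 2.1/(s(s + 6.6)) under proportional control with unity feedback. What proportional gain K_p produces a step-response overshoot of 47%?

K_p = 95

From %OS = 100·exp(−πζ/√(1−ζ²)) = 47%, ζ = −ln(0.47)/√(π²+ln²(0.47)) = 0.2337.
Characteristic equation s² + 6.6s + 2.1K_p = 0 gives ζ = 6.6/(2√(2.1K_p)).
Setting ζ = 0.2337: √(2.1K_p) = 6.6/(2·0.2337) = 14.12, so K_p = 199.4/2.1 = 95.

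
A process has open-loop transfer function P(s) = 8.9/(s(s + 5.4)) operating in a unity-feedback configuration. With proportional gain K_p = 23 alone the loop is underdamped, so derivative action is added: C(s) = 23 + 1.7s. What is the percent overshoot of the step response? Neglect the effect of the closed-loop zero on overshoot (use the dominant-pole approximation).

Forward path: (23 + 1.7s)·8.9/(s(s+5.4)). The closed-loop characteristic equation is s² + (5.4 + 8.9·1.7)s + 8.9·23 = 0.
That is s² + 20.53s + 204.7 = 0, so ω_n = 14.31 rad/s and ζ = 20.53/(2·14.31) = 0.7175.
%OS = 100·exp(−πζ/√(1−ζ²)) = 3.93%.

3.93%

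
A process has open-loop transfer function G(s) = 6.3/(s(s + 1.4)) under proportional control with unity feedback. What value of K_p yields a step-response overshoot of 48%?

From %OS = 100·exp(−πζ/√(1−ζ²)) = 48%, ζ = −ln(0.48)/√(π²+ln²(0.48)) = 0.2275.
Characteristic equation s² + 1.4s + 6.3K_p = 0 gives ζ = 1.4/(2√(6.3K_p)).
Setting ζ = 0.2275: √(6.3K_p) = 1.4/(2·0.2275) = 3.077, so K_p = 9.467/6.3 = 1.5.

K_p = 1.5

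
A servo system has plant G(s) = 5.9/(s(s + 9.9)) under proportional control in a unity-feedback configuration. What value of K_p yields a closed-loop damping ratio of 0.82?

K_p = 6.18

Closed-loop characteristic equation: s² + 9.9s + K_p·5.9 = 0.
So ω_n = √(5.9K_p) and 2ζω_n = 9.9, giving ζ = 9.9/(2√(5.9K_p)).
Setting ζ = 0.82: √(5.9K_p) = 9.9/(2·0.82) = 6.037, so K_p = 36.44/5.9 = 6.18.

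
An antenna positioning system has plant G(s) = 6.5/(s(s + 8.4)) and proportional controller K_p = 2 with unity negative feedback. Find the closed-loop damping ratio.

ζ = 1.16

The closed-loop denominator is s(s+8.4) + 2·6.5 = s² + 8.4s + 13.
So ω_n² = 13 ⇒ ω_n = 3.606 rad/s, and ζ = 8.4/(2ω_n) = 1.16.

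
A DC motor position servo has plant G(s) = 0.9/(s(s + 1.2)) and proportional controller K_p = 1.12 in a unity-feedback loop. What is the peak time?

T_p = 3.9 s

The closed-loop denominator s² + 1.2s + 1.008 gives ω_n = √1.008 = 1.004 and ζ = 1.2/(2ω_n) = 0.5976.
Damped frequency ω_d = ω_n√(1−ζ²) = 0.805 rad/s, so peak time T_p = π/ω_d = 3.9 s.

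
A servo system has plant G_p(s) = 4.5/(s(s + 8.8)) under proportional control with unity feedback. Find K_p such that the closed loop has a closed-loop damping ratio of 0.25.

Closed-loop characteristic equation: s² + 8.8s + K_p·4.5 = 0.
So ω_n = √(4.5K_p) and 2ζω_n = 8.8, giving ζ = 8.8/(2√(4.5K_p)).
Setting ζ = 0.25: √(4.5K_p) = 8.8/(2·0.25) = 17.6, so K_p = 309.8/4.5 = 68.8.

K_p = 68.8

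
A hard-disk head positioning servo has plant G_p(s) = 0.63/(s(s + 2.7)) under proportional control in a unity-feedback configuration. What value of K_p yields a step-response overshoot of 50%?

From %OS = 100·exp(−πζ/√(1−ζ²)) = 50%, ζ = −ln(0.5)/√(π²+ln²(0.5)) = 0.2155.
Characteristic equation s² + 2.7s + 0.63K_p = 0 gives ζ = 2.7/(2√(0.63K_p)).
Setting ζ = 0.2155: √(0.63K_p) = 2.7/(2·0.2155) = 6.266, so K_p = 39.26/0.63 = 62.3.

K_p = 62.3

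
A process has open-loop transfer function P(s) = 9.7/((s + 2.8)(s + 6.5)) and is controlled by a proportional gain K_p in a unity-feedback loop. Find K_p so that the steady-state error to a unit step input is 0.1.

K_p = 16.9

The loop is type 0, so e_ss(step) = 1/(1 + K_pos) with K_pos = K_p·P(0).
P(0) = 0.533. Require 1/(1 + K_p·0.533) = 0.1, so 1 + 0.533·K_p = 10.
K_p = (10 − 1)/0.533 = 16.9.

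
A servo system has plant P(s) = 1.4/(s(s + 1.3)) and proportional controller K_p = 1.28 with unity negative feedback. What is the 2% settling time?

T_s ≈ 6.15 s

Closed-loop characteristic equation: s² + 1.3s + 1.792 = 0, so ω_n = 1.339 rad/s and ζ = 1.3/(2·1.339) = 0.4856.
2% settling time T_s ≈ 4/(ζω_n) = 4/0.65 = 6.15 s.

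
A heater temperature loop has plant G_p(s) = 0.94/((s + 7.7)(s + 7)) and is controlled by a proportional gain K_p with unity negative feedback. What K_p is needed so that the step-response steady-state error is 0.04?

K_p = 1380

Steady-state error for a unit step on this type-0 loop is 1/(1 + K_p·G_p(0)).
G_p(0) = 0.01744. Require 1/(1 + K_p·0.01744) = 0.04, so 1 + 0.01744·K_p = 25.
K_p = (25 − 1)/0.01744 = 1380.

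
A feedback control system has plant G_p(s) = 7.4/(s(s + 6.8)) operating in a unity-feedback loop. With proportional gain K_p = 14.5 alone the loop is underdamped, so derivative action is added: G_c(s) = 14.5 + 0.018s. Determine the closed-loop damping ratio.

ζ = 0.335

Forward path: (14.5 + 0.018s)·7.4/(s(s+6.8)). The closed-loop characteristic equation is s² + (6.8 + 7.4·0.018)s + 7.4·14.5 = 0.
That is s² + 6.933s + 107.3 = 0, so ω_n = 10.36 rad/s and ζ = 6.933/(2·10.36) = 0.3347.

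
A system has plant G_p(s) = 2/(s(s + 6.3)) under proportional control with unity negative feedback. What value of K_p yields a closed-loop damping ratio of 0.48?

K_p = 21.5

Closed-loop characteristic equation: s² + 6.3s + K_p·2 = 0.
So ω_n = √(2K_p) and 2ζω_n = 6.3, giving ζ = 6.3/(2√(2K_p)).
Setting ζ = 0.48: √(2K_p) = 6.3/(2·0.48) = 6.562, so K_p = 43.07/2 = 21.5.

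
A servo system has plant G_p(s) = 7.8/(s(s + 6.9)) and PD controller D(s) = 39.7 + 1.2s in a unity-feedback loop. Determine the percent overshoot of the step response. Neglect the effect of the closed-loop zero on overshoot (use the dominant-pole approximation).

Forward path: (39.7 + 1.2s)·7.8/(s(s+6.9)). The closed-loop characteristic equation is s² + (6.9 + 7.8·1.2)s + 7.8·39.7 = 0.
That is s² + 16.26s + 309.7 = 0, so ω_n = 17.6 rad/s and ζ = 16.26/(2·17.6) = 0.462.
%OS = 100·exp(−πζ/√(1−ζ²)) = 19.5%.

19.5%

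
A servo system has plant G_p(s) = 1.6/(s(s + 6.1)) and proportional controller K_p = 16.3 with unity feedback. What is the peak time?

The closed-loop denominator s² + 6.1s + 26.08 gives ω_n = √26.08 = 5.107 and ζ = 6.1/(2ω_n) = 0.5972.
Damped frequency ω_d = ω_n√(1−ζ²) = 4.096 rad/s, so peak time T_p = π/ω_d = 0.767 s.

T_p = 0.767 s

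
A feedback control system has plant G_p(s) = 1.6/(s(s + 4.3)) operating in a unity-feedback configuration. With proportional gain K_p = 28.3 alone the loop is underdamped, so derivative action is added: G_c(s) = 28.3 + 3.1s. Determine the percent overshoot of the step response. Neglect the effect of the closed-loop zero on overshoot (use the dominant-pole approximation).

5.09%

Forward path: (28.3 + 3.1s)·1.6/(s(s+4.3)). The closed-loop characteristic equation is s² + (4.3 + 1.6·3.1)s + 1.6·28.3 = 0.
That is s² + 9.26s + 45.28 = 0, so ω_n = 6.729 rad/s and ζ = 9.26/(2·6.729) = 0.6881.
%OS = 100·exp(−πζ/√(1−ζ²)) = 5.09%.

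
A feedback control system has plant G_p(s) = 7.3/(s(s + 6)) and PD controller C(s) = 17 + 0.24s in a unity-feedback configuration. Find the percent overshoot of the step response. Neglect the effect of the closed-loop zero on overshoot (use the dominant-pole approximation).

Forward path: (17 + 0.24s)·7.3/(s(s+6)). The closed-loop characteristic equation is s² + (6 + 7.3·0.24)s + 7.3·17 = 0.
That is s² + 7.752s + 124.1 = 0, so ω_n = 11.14 rad/s and ζ = 7.752/(2·11.14) = 0.3479.
%OS = 100·exp(−πζ/√(1−ζ²)) = 31.2%.

31.2%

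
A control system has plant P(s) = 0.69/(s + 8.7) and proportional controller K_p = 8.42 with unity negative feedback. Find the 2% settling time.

Closed-loop transfer function: T(s) = K_p·P(s)/(1 + K_p·P(s)) = 5.81/(s + 8.7 + 5.81) = 5.81/(s + 14.51).
Time constant τ = 1/14.51 = 0.06892 s, so the 2% settling time is about 4τ = 0.276 s.

T_s ≈ 0.276 s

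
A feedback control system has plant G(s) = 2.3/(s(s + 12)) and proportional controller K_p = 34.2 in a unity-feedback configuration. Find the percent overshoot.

From 1 + K_pG(s) = 0: s² + 12s + 78.66 = 0 ⇒ ω_n = 8.869, ζ = 0.6765.
%OS = 100·exp(−πζ/√(1−ζ²)) = 100·exp(−π·0.6765/√0.5423) = 5.58%.

5.58%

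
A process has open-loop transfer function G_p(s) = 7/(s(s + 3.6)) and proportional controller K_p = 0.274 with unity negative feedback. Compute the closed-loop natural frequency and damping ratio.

ω_n = 1.38 rad/s, ζ = 1.3

1 + K_p·G_p(s) = 0 gives s² + 3.6s + 1.918 = 0.
Matching s² + 2ζω_n s + ω_n²: ω_n = √1.918 = 1.385 rad/s and 2ζω_n = 3.6, so ζ = 3.6/(2·1.385) = 1.3.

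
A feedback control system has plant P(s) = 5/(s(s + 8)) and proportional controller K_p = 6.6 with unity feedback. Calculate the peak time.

The closed-loop denominator s² + 8s + 33 gives ω_n = √33 = 5.745 and ζ = 8/(2ω_n) = 0.6963.
Damped frequency ω_d = ω_n√(1−ζ²) = 4.123 rad/s, so peak time T_p = π/ω_d = 0.762 s.

T_p = 0.762 s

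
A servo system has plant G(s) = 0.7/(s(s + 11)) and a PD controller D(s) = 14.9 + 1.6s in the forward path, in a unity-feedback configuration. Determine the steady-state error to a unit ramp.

1.05

The loop has one pole at the origin (type 1). Velocity error constant K_v = lim_{s→0} s·D(s)G(s) = 14.9·0.7/11 = 0.9482.
Steady-state error to a unit ramp: e_ss = 1/K_v = 1.05.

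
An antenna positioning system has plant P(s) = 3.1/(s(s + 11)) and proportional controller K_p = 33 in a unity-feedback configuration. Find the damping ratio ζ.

ζ = 0.544

1 + K_p·P(s) = 0 gives s² + 11s + 102.3 = 0.
Matching s² + 2ζω_n s + ω_n²: ω_n = √102.3 = 10.11 rad/s and 2ζω_n = 11, so ζ = 11/(2·10.11) = 0.544.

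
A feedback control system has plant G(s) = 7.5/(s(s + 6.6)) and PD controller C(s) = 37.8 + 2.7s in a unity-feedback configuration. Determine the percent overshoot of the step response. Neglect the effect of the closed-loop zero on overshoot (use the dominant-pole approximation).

Forward path: (37.8 + 2.7s)·7.5/(s(s+6.6)). The closed-loop characteristic equation is s² + (6.6 + 7.5·2.7)s + 7.5·37.8 = 0.
That is s² + 26.85s + 283.5 = 0, so ω_n = 16.84 rad/s and ζ = 26.85/(2·16.84) = 0.7973.
%OS = 100·exp(−πζ/√(1−ζ²)) = 1.58%.

1.58%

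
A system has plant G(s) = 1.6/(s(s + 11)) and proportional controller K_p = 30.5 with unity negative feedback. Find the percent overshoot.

1.81%

Closed-loop characteristic equation: s² + 11s + 48.8 = 0, so ω_n = 6.986 rad/s and ζ = 11/(2·6.986) = 0.7873.
%OS = 100·exp(−πζ/√(1−ζ²)) = 100·exp(−π·0.7873/√0.3801) = 1.81%.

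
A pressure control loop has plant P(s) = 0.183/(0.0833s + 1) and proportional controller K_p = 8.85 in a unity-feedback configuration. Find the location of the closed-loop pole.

s = -31.45

Closed loop: T(s) = K_p·P/(1+K_p·P) = 1.62/(0.0833s + 1 + 1.62), with pole at s = −(1 + 1.62)/0.0833 = −31.45.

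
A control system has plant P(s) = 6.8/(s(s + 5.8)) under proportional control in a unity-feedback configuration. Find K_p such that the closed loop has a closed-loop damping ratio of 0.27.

K_p = 17

Closed-loop characteristic equation: s² + 5.8s + K_p·6.8 = 0.
So ω_n = √(6.8K_p) and 2ζω_n = 5.8, giving ζ = 5.8/(2√(6.8K_p)).
Setting ζ = 0.27: √(6.8K_p) = 5.8/(2·0.27) = 10.74, so K_p = 115.4/6.8 = 17.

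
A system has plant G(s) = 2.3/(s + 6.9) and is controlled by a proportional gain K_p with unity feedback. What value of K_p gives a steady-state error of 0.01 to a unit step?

For a type-0 loop with proportional control, e_ss = 1/(1 + K_p·G(0)).
G(0) = 0.3333. Require 1/(1 + K_p·0.3333) = 0.01, so 1 + 0.3333·K_p = 100.
K_p = (100 − 1)/0.3333 = 297.

K_p = 297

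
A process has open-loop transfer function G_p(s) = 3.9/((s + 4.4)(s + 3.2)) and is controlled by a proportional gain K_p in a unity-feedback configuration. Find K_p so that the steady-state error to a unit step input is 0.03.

K_p = 117

Steady-state error for a unit step on this type-0 loop is 1/(1 + K_p·G_p(0)).
G_p(0) = 0.277. Require 1/(1 + K_p·0.277) = 0.03, so 1 + 0.277·K_p = 33.33.
K_p = (33.33 − 1)/0.277 = 117.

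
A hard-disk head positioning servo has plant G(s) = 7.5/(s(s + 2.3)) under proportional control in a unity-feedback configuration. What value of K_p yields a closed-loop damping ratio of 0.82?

Closed-loop characteristic equation: s² + 2.3s + K_p·7.5 = 0.
So ω_n = √(7.5K_p) and 2ζω_n = 2.3, giving ζ = 2.3/(2√(7.5K_p)).
Setting ζ = 0.82: √(7.5K_p) = 2.3/(2·0.82) = 1.402, so K_p = 1.967/7.5 = 0.262.

K_p = 0.262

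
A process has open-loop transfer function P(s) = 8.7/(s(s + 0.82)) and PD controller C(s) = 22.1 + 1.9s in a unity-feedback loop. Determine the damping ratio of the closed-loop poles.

ζ = 0.626

Forward path: (22.1 + 1.9s)·8.7/(s(s+0.82)). The closed-loop characteristic equation is s² + (0.82 + 8.7·1.9)s + 8.7·22.1 = 0.
That is s² + 17.35s + 192.3 = 0, so ω_n = 13.87 rad/s and ζ = 17.35/(2·13.87) = 0.6256.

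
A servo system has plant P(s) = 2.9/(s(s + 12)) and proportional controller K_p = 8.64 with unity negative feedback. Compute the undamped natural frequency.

1 + K_p·P(s) = 0 gives s² + 12s + 25.06 = 0.
So ω_n² = 25.06 ⇒ ω_n = 5.006 rad/s, and ζ = 12/(2ω_n) = 1.2.

ω_n = 5.01 rad/s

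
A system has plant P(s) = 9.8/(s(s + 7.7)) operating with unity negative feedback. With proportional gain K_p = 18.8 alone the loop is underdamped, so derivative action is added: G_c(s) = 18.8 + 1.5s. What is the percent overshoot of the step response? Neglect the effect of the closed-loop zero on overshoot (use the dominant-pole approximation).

Forward path: (18.8 + 1.5s)·9.8/(s(s+7.7)). The closed-loop characteristic equation is s² + (7.7 + 9.8·1.5)s + 9.8·18.8 = 0.
That is s² + 22.4s + 184.2 = 0, so ω_n = 13.57 rad/s and ζ = 22.4/(2·13.57) = 0.8251.
%OS = 100·exp(−πζ/√(1−ζ²)) = 1.02%.

1.02%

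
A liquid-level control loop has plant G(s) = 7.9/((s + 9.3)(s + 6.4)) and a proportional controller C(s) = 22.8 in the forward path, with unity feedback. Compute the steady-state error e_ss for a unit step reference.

0.248

The loop is type 0. Static position error constant K_pos = C(0)·G(0) = 22.8·0.1327 = 3.026.
Steady-state error to a unit step: e_ss = 1/(1+K_pos) = 1/4.026 = 0.248.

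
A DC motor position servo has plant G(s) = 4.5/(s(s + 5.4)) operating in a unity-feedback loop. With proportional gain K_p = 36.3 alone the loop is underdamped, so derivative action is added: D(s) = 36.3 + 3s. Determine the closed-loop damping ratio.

Forward path: (36.3 + 3s)·4.5/(s(s+5.4)). The closed-loop characteristic equation is s² + (5.4 + 4.5·3)s + 4.5·36.3 = 0.
That is s² + 18.9s + 163.3 = 0, so ω_n = 12.78 rad/s and ζ = 18.9/(2·12.78) = 0.7394.

ζ = 0.739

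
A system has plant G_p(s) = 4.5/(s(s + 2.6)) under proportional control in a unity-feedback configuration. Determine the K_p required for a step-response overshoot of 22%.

K_p = 1.99

From %OS = 100·exp(−πζ/√(1−ζ²)) = 22%, ζ = −ln(0.22)/√(π²+ln²(0.22)) = 0.4342.
Characteristic equation s² + 2.6s + 4.5K_p = 0 gives ζ = 2.6/(2√(4.5K_p)).
Setting ζ = 0.4342: √(4.5K_p) = 2.6/(2·0.4342) = 2.994, so K_p = 8.965/4.5 = 1.99.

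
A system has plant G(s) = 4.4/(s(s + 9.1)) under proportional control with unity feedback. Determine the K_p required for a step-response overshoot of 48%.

From %OS = 100·exp(−πζ/√(1−ζ²)) = 48%, ζ = −ln(0.48)/√(π²+ln²(0.48)) = 0.2275.
Characteristic equation s² + 9.1s + 4.4K_p = 0 gives ζ = 9.1/(2√(4.4K_p)).
Setting ζ = 0.2275: √(4.4K_p) = 9.1/(2·0.2275) = 20, so K_p = 400/4.4 = 90.9.

K_p = 90.9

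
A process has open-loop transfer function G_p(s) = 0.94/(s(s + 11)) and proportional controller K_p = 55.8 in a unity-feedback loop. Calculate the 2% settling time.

The closed-loop denominator s² + 11s + 52.45 gives ω_n = √52.45 = 7.242 and ζ = 11/(2ω_n) = 0.7594.
2% settling time T_s ≈ 4/(ζω_n) = 4/5.5 = 0.727 s.

T_s ≈ 0.727 s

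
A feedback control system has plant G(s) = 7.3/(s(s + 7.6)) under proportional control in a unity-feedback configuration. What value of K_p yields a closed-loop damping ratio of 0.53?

Closed-loop characteristic equation: s² + 7.6s + K_p·7.3 = 0.
So ω_n = √(7.3K_p) and 2ζω_n = 7.6, giving ζ = 7.6/(2√(7.3K_p)).
Setting ζ = 0.53: √(7.3K_p) = 7.6/(2·0.53) = 7.17, so K_p = 51.41/7.3 = 7.04.

K_p = 7.04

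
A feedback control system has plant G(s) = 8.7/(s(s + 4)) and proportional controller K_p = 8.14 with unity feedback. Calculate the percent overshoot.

The closed-loop denominator s² + 4s + 70.82 gives ω_n = √70.82 = 8.415 and ζ = 4/(2ω_n) = 0.2377.
%OS = 100·exp(−πζ/√(1−ζ²)) = 100·exp(−π·0.2377/√0.9435) = 46.4%.

46.4%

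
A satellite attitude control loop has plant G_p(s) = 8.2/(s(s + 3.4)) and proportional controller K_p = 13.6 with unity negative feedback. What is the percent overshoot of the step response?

Closed-loop characteristic equation: s² + 3.4s + 111.5 = 0, so ω_n = 10.56 rad/s and ζ = 3.4/(2·10.56) = 0.161.
%OS = 100·exp(−πζ/√(1−ζ²)) = 100·exp(−π·0.161/√0.9741) = 59.9%.

59.9%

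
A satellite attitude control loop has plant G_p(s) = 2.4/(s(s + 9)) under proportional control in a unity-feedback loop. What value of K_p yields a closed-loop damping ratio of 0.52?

Closed-loop characteristic equation: s² + 9s + K_p·2.4 = 0.
So ω_n = √(2.4K_p) and 2ζω_n = 9, giving ζ = 9/(2√(2.4K_p)).
Setting ζ = 0.52: √(2.4K_p) = 9/(2·0.52) = 8.654, so K_p = 74.89/2.4 = 31.2.

K_p = 31.2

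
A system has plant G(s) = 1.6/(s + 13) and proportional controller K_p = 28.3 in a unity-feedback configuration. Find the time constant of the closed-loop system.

Closed-loop transfer function: T(s) = K_p·G(s)/(1 + K_p·G(s)) = 45.28/(s + 13 + 45.28) = 45.28/(s + 58.28).
Time constant τ = 1/58.28 = 0.0172 s.

τ = 0.0172 s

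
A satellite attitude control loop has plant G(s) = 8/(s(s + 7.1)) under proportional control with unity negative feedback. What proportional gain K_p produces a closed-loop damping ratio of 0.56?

Closed-loop characteristic equation: s² + 7.1s + K_p·8 = 0.
So ω_n = √(8K_p) and 2ζω_n = 7.1, giving ζ = 7.1/(2√(8K_p)).
Setting ζ = 0.56: √(8K_p) = 7.1/(2·0.56) = 6.339, so K_p = 40.19/8 = 5.02.

K_p = 5.02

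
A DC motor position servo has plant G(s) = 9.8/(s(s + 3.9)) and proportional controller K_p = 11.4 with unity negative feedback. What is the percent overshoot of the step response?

The closed-loop denominator s² + 3.9s + 111.7 gives ω_n = √111.7 = 10.57 and ζ = 3.9/(2ω_n) = 0.1845.
%OS = 100·exp(−πζ/√(1−ζ²)) = 100·exp(−π·0.1845/√0.966) = 55.4%.

55.4%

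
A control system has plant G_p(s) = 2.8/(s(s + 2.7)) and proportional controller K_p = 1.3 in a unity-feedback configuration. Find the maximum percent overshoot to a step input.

Closed-loop characteristic equation: s² + 2.7s + 3.64 = 0, so ω_n = 1.908 rad/s and ζ = 2.7/(2·1.908) = 0.7076.
%OS = 100·exp(−πζ/√(1−ζ²)) = 100·exp(−π·0.7076/√0.4993) = 4.3%.

4.3%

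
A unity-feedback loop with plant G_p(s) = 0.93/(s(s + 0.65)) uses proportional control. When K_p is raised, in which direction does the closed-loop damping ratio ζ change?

decrease

ζ = 0.65/(2√(0.93K_p)); increasing K_p raises the denominator, so ζ falls.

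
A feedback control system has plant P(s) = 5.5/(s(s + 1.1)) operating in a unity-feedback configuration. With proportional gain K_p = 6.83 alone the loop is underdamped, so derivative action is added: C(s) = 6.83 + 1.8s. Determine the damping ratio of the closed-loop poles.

ζ = 0.897

Forward path: (6.83 + 1.8s)·5.5/(s(s+1.1)). The closed-loop characteristic equation is s² + (1.1 + 5.5·1.8)s + 5.5·6.83 = 0.
That is s² + 11s + 37.56 = 0, so ω_n = 6.129 rad/s and ζ = 11/(2·6.129) = 0.8974.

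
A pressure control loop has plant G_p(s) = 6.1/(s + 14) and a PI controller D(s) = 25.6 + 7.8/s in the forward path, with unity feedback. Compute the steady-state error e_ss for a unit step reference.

The open loop D(s)G_p(s) has a pole at the origin (type 1), so the static position error constant is infinite and e_ss = 1/(1+∞) = 0.

0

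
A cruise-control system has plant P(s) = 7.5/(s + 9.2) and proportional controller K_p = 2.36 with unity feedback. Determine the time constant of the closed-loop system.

Closed-loop transfer function: T(s) = K_p·P(s)/(1 + K_p·P(s)) = 17.7/(s + 9.2 + 17.7) = 17.7/(s + 26.9).
Time constant τ = 1/26.9 = 0.0372 s.

τ = 0.0372 s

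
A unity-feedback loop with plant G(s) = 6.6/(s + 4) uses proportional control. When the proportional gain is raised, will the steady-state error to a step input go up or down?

decrease

e_ss = 1/(1 + K_p·G(0)); a larger K_p raises the denominator, so e_ss decreases.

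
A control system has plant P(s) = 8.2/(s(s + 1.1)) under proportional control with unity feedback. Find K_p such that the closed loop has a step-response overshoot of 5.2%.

K_p = 0.0785

From %OS = 100·exp(−πζ/√(1−ζ²)) = 5.2%, ζ = −ln(0.052)/√(π²+ln²(0.052)) = 0.6853.
Characteristic equation s² + 1.1s + 8.2K_p = 0 gives ζ = 1.1/(2√(8.2K_p)).
Setting ζ = 0.6853: √(8.2K_p) = 1.1/(2·0.6853) = 0.8025, so K_p = 0.6441/8.2 = 0.0785.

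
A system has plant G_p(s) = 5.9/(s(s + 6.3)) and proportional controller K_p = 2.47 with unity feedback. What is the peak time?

T_p = 1.46 s

Closed-loop characteristic equation: s² + 6.3s + 14.57 = 0, so ω_n = 3.817 rad/s and ζ = 6.3/(2·3.817) = 0.8252.
Damped frequency ω_d = ω_n√(1−ζ²) = 2.157 rad/s, so peak time T_p = π/ω_d = 1.46 s.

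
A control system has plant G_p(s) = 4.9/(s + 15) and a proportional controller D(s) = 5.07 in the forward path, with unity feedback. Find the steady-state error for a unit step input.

The loop is type 0. Static position error constant K_pos = D(0)·G_p(0) = 5.07·0.3267 = 1.656.
Steady-state error to a unit step: e_ss = 1/(1+K_pos) = 1/2.656 = 0.376.

0.376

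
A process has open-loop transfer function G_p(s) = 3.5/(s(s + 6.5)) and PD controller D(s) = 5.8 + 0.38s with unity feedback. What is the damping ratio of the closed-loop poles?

ζ = 0.869

Forward path: (5.8 + 0.38s)·3.5/(s(s+6.5)). The closed-loop characteristic equation is s² + (6.5 + 3.5·0.38)s + 3.5·5.8 = 0.
That is s² + 7.83s + 20.3 = 0, so ω_n = 4.506 rad/s and ζ = 7.83/(2·4.506) = 0.8689.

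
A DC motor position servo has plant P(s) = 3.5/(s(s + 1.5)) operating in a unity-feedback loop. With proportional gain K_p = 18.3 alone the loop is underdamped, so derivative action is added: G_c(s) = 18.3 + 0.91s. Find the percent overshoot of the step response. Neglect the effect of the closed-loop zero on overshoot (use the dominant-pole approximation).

38.2%

Forward path: (18.3 + 0.91s)·3.5/(s(s+1.5)). The closed-loop characteristic equation is s² + (1.5 + 3.5·0.91)s + 3.5·18.3 = 0.
That is s² + 4.685s + 64.05 = 0, so ω_n = 8.003 rad/s and ζ = 4.685/(2·8.003) = 0.2927.
%OS = 100·exp(−πζ/√(1−ζ²)) = 38.2%.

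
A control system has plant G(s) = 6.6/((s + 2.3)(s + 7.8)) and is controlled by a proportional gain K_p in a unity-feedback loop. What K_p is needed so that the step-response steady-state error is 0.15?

Steady-state error for a unit step on this type-0 loop is 1/(1 + K_p·G(0)).
G(0) = 0.3679. Require 1/(1 + K_p·0.3679) = 0.15, so 1 + 0.3679·K_p = 6.667.
K_p = (6.667 − 1)/0.3679 = 15.4.

K_p = 15.4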